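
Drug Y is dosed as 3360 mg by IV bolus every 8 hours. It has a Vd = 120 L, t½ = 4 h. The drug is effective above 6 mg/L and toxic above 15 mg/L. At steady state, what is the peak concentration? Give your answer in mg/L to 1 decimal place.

37.3 mg/L

The dosing interval is 2 half-lives, so f = 2^(−2) = 0.25.
At steady state, R = 1/(1 − 0.25) = 4/3.
Single-dose peak C₀ = D/Vd = 3360/120 = 28 mg/L.
Steady-state peak Cmax,ss = C₀·R = 28 × 4/3 ≈ 37.333 mg/L.
Peak 37.3 mg/L vs MTC 15 mg/L: exceeds toxic threshold.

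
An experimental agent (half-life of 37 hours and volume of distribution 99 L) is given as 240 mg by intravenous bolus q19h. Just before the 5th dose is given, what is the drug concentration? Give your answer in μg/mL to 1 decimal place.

f = (1/2)^(τ/t½) = (1/2)^(19/37) ≈ 0.7005.
C₀ = D/Vd = 240/99 ≈ 2.424 μg/mL.
Before the 5th dose, 4 doses have been given. Superposition: Cmin = C₀·(f + f² + … + f^4).
≈ 2.424 × (0.7005 + 0.4907 + 0.3437 + 0.2408) ≈ 2.424 × 1.7757 ≈ 4.304 μg/mL.

4.3 μg/mL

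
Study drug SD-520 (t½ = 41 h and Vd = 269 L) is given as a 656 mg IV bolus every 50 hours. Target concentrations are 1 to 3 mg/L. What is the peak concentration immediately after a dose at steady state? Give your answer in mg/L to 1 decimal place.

k = ln2/t½ = ln2/41 ≈ 0.016906 h⁻¹; fraction remaining f = e^(−kτ) = e^(−0.016906×50) ≈ 0.4294.
Accumulation ratio R = 1/(1 − f) ≈ 1/0.5706 ≈ 1.7525.
Each bolus raises the concentration by D/Vd = 656/269 ≈ 2.439 mg/L.
Steady-state peak Cmax,ss = C₀·R ≈ 2.439 × 1.7525 ≈ 4.274 mg/L.
Peak 4.3 mg/L vs MTC 3 mg/L: exceeds toxic threshold.

4.3 mg/L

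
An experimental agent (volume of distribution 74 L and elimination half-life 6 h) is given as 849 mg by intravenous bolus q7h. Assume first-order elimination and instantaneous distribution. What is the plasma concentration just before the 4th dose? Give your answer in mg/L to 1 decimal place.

8.4 mg/L

f = (1/2)^(τ/t½) = (1/2)^(7/6) ≈ 0.4454.
C₀ = D/Vd = 849/74 ≈ 11.473 mg/L.
Before the 4th dose, 3 doses have been given. Superposition: Cmin = C₀·(f + f² + … + f^3).
≈ 11.473 × (0.4454 + 0.1984 + 0.0884) ≈ 11.473 × 0.7322 ≈ 8.401 mg/L.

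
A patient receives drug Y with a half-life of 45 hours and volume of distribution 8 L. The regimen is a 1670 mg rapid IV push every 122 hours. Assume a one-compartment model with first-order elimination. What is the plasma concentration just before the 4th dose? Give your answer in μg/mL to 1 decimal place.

37.5 μg/mL

f = (1/2)^(τ/t½) = (1/2)^(122/45) ≈ 0.1527.
C₀ = D/Vd = 1670/8 ≈ 208.750 μg/mL.
Before the 4th dose, 3 doses have been given. Superposition: Cmin = C₀·(f + f² + … + f^3).
≈ 208.750 × (0.1527 + 0.0233 + 0.0036) ≈ 208.750 × 0.1796 ≈ 37.492 μg/mL.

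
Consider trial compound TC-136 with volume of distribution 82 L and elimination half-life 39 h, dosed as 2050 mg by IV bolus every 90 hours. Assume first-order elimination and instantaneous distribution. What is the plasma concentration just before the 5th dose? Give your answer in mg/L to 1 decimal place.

f = (1/2)^(τ/t½) = (1/2)^(90/39) ≈ 0.2020.
C₀ = D/Vd = 2050/82 ≈ 25.000 mg/L.
Before the 5th dose, 4 doses have been given. Superposition: Cmin = C₀·(f + f² + … + f^4).
≈ 25.000 × (0.2020 + 0.0408 + 0.0082 + 0.0017) ≈ 25.000 × 0.2527 ≈ 6.317 mg/L.

6.3 mg/L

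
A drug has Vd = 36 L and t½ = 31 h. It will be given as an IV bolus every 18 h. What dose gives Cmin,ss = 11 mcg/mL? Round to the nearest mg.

196 mg

τ/t½ = 18/31 ≈ 0.58065, so f = (1/2)^(18/31) ≈ 0.668665.
Cmin,ss = (D/Vd)·f/(1−f), so D = Cmin,ss·Vd·(1−f)/f.
D = 11 × 36 × (1−f)/f ≈ 11 × 36 × 0.49552 ≈ 196.23 mg.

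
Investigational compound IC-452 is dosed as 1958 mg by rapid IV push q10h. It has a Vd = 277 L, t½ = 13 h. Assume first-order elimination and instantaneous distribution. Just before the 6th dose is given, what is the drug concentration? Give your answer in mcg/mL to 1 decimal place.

9.3 mcg/mL

f = (1/2)^(τ/t½) = (1/2)^(10/13) ≈ 0.5867.
C₀ = D/Vd = 1958/277 ≈ 7.069 mcg/mL.
Before the 6th dose, 5 doses have been given. Superposition: Cmin = C₀·(f + f² + … + f^5).
≈ 7.069 × (0.5867 + 0.3442 + 0.2020 + 0.1185 + 0.0695) ≈ 7.069 × 1.3209 ≈ 9.337 mcg/mL.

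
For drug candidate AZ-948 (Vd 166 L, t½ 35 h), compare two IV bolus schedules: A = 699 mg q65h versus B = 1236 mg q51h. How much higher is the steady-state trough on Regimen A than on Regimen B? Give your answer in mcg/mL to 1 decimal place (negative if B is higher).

Regimen A: f = (1/2)^(65/35) ≈ 0.2760; Cmin,ss = (699/166)·f/(1−f) ≈ 1.605 mcg/mL.
Regimen B: f = (1/2)^(51/35) ≈ 0.3642; Cmin,ss = (1236/166)·f/(1−f) ≈ 4.265 mcg/mL.
Difference ≈ 1.605 − 4.265 ≈ -2.660 mcg/mL.

-2.7 mcg/mL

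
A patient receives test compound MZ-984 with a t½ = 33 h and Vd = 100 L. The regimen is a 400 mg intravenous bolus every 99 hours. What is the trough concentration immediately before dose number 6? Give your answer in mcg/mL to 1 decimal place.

f = (1/2)^(τ/t½) = (1/2)^(99/33) ≈ 0.1250.
C₀ = D/Vd = 400/100 ≈ 4.000 mcg/mL.
Before the 6th dose, 5 doses have been given. Superposition: Cmin = C₀·(f + f² + … + f^5).
≈ 4.000 × (0.1250 + 0.0156 + 0.0020 + 0.0002 + 0.0000) ≈ 4.000 × 0.1428 ≈ 0.571 mcg/mL.

0.6 mcg/mL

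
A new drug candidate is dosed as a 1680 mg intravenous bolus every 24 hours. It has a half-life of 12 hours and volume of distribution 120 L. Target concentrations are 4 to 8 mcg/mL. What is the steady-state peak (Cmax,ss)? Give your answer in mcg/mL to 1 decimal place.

18.7 mcg/mL

The dosing interval is 2 half-lives, so f = 2^(−2) = 0.25.
At steady state, R = 1/(1 − 0.25) = 4/3.
Single-dose peak C₀ = D/Vd = 1680/120 = 14 mcg/mL.
Steady-state peak Cmax,ss = C₀·R = 14 × 4/3 ≈ 18.667 mcg/mL.
Peak 18.7 mcg/mL vs MTC 8 mcg/mL: exceeds toxic threshold.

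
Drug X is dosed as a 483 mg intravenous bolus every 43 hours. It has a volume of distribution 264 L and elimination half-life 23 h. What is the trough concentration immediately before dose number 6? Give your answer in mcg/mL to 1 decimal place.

0.7 mcg/mL

f = (1/2)^(τ/t½) = (1/2)^(43/23) ≈ 0.2737.
C₀ = D/Vd = 483/264 ≈ 1.830 mcg/mL.
Before the 6th dose, 5 doses have been given. Superposition: Cmin = C₀·(f + f² + … + f^5).
≈ 1.830 × (0.2737 + 0.0749 + 0.0205 + 0.0056 + 0.0015) ≈ 1.830 × 0.3762 ≈ 0.688 mcg/mL.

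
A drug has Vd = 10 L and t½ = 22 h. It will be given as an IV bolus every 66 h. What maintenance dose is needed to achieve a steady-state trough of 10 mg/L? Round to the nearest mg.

700 mg

τ/t½ = 66/22 ≈ 3, so f = (1/2)^(66/22) ≈ 0.125000.
Cmin,ss = (D/Vd)·f/(1−f), so D = Cmin,ss·Vd·(1−f)/f.
D = 10 × 10 × (1−f)/f ≈ 10 × 10 × 7.00000 ≈ 700.00 mg.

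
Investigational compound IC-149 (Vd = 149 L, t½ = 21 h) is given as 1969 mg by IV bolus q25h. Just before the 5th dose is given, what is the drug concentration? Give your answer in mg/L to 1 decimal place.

9.9 mg/L

f = (1/2)^(τ/t½) = (1/2)^(25/21) ≈ 0.4382.
C₀ = D/Vd = 1969/149 ≈ 13.215 mg/L.
Before the 5th dose, 4 doses have been given. Superposition: Cmin = C₀·(f + f² + … + f^4).
≈ 13.215 × (0.4382 + 0.1920 + 0.0841 + 0.0369) ≈ 13.215 × 0.7512 ≈ 9.927 mg/L.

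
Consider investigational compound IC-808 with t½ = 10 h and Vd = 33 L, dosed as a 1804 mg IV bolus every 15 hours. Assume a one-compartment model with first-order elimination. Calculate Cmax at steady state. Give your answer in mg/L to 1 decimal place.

Over one 15-h interval, 15/10 ≈ 1.5 half-lives elapse, leaving f ≈ 0.3536 of each dose.
At steady state, accumulation factor R = 1/(1 − e^(−kτ)) ≈ 1.5470.
Each bolus raises the concentration by D/Vd = 1804/33 ≈ 54.667 mg/L.
Steady-state peak Cmax,ss = C₀·R ≈ 54.667 × 1.5470 ≈ 84.570 mg/L.

84.6 mg/L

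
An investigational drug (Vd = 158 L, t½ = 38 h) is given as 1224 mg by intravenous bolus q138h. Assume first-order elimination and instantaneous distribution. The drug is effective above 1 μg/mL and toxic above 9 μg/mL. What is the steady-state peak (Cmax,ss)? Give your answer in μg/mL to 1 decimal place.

Over one 138-h interval, 138/38 ≈ 3.6316 half-lives elapse, leaving f ≈ 0.0807 of each dose.
At steady state, accumulation factor R = 1/(1 − e^(−kτ)) ≈ 1.0878.
Single-dose peak C₀ = D/Vd = 1224/158 ≈ 7.747 μg/mL.
Steady-state peak Cmax,ss = C₀·R ≈ 7.747 × 1.0878 ≈ 8.427 μg/mL.
Peak 8.4 μg/mL vs MTC 9 μg/mL: below toxic threshold.

8.4 μg/mL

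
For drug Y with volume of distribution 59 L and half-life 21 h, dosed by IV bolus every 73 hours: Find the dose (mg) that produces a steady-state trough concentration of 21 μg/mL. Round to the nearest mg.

τ/t½ = 73/21 ≈ 3.4762, so f = (1/2)^(73/21) ≈ 0.089859.
Cmin,ss = (D/Vd)·f/(1−f), so D = Cmin,ss·Vd·(1−f)/f.
D = 21 × 59 × (1−f)/f ≈ 21 × 59 × 10.12855 ≈ 12549.27 mg.

12549 mg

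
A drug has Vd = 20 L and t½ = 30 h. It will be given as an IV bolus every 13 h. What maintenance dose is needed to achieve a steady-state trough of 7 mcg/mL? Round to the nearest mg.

49 mg

τ/t½ = 13/30 ≈ 0.43333, so f = (1/2)^(13/30) ≈ 0.740549.
Cmin,ss = (D/Vd)·f/(1−f), so D = Cmin,ss·Vd·(1−f)/f.
D = 7 × 20 × (1−f)/f ≈ 7 × 20 × 0.35035 ≈ 49.05 mg.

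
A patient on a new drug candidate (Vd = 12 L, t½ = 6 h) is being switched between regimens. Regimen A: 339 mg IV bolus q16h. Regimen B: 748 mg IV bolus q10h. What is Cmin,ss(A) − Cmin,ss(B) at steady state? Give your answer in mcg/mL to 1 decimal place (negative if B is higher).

Regimen A: f = (1/2)^(16/6) ≈ 0.1575; Cmin,ss = (339/12)·f/(1−f) ≈ 5.281 mcg/mL.
Regimen B: f = (1/2)^(10/6) ≈ 0.3150; Cmin,ss = (748/12)·f/(1−f) ≈ 28.664 mcg/mL.
Difference ≈ 5.281 − 28.664 ≈ -23.383 mcg/mL.

-23.4 mcg/mL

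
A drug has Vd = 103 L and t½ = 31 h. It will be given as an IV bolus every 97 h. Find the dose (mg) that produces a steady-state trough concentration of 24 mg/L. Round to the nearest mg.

τ/t½ = 97/31 ≈ 3.129, so f = (1/2)^(97/31) ≈ 0.114306.
Cmin,ss = (D/Vd)·f/(1−f), so D = Cmin,ss·Vd·(1−f)/f.
D = 24 × 103 × (1−f)/f ≈ 24 × 103 × 7.74845 ≈ 19154.17 mg.

19154 mg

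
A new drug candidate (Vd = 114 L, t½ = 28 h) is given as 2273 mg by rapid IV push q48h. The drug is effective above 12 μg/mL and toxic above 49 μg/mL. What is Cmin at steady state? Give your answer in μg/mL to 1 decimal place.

τ/t½ = 48/28 ≈ 1.7143, so fraction remaining f = (1/2)^(48/28) ≈ 0.3048.
Accumulation ratio R = 1/(1 − f) ≈ 1/0.6952 ≈ 1.4384.
Single-dose peak C₀ = D/Vd = 2273/114 ≈ 19.939 μg/mL.
Steady-state peak Cmax,ss = C₀·R ≈ 19.939 × 1.4384 ≈ 28.680 μg/mL.
Steady-state trough Cmin,ss = Cmax,ss·f ≈ 28.680 × 0.3048 ≈ 8.742 μg/mL.
Trough 8.7 μg/mL vs MEC 12 μg/mL: subtherapeutic.

8.7 μg/mL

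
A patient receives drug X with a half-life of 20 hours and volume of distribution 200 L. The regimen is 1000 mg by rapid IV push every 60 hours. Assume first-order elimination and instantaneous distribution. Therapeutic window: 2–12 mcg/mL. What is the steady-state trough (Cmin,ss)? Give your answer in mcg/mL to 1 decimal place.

0.7 mcg/mL

The dosing interval is 3 half-lives, so f = 2^(−3) = 0.125.
Accumulation ratio R = 1/(1 − f) = 1/0.875 = 8/7.
Single-dose peak C₀ = D/Vd = 1000/200 = 5 mcg/mL.
Steady-state peak Cmax,ss = C₀·R = 5 × 8/7 ≈ 5.714 mcg/mL.
Steady-state trough Cmin,ss = Cmax,ss·f ≈ 5.714 × 0.125 ≈ 0.714 mcg/mL.
Trough 0.7 mcg/mL vs MEC 2 mcg/mL: subtherapeutic.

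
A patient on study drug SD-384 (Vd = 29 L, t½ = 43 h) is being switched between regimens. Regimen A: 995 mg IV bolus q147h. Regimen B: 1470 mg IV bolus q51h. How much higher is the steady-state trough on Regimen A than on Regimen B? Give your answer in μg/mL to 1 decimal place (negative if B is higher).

Regimen A: f = (1/2)^(147/43) ≈ 0.0935; Cmin,ss = (995/29)·f/(1−f) ≈ 3.539 μg/mL.
Regimen B: f = (1/2)^(51/43) ≈ 0.4395; Cmin,ss = (1470/29)·f/(1−f) ≈ 39.747 μg/mL.
Difference ≈ 3.539 − 39.747 ≈ -36.208 μg/mL.

-36.2 μg/mL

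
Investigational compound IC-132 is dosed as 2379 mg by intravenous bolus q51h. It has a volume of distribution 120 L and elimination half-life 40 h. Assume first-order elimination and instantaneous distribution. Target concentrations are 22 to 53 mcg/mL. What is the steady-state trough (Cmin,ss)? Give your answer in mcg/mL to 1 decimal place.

Over one 51-h interval, 51/40 ≈ 1.275 half-lives elapse, leaving f ≈ 0.4132 of each dose.
Single-dose peak C₀ = D/Vd = 2379/120 ≈ 19.825 mcg/mL.
Steady-state trough Cmin,ss = C₀·f/(1−f) ≈ 19.825 × 0.4132/0.5868 ≈ 13.960 mcg/mL.
Trough 14.0 mcg/mL vs MEC 22 mcg/mL: subtherapeutic.

14.0 mcg/mL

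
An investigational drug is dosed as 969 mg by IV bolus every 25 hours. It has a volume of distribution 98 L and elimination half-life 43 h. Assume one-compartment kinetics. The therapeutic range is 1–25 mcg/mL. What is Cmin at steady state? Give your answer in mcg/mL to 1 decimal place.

19.9 mcg/mL

k = ln2/t½ = ln2/43 ≈ 0.016120 h⁻¹; fraction remaining f = e^(−kτ) = e^(−0.016120×25) ≈ 0.6683.
Accumulation ratio R = 1/(1 − f) ≈ 1/0.3317 ≈ 3.0148.
Each bolus raises the concentration by D/Vd = 969/98 ≈ 9.888 mcg/mL.
Cmax,ss = C₀/(1 − f) ≈ 9.888/0.3317 ≈ 29.810 mcg/mL.
Steady-state trough Cmin,ss = Cmax,ss·f ≈ 29.810 × 0.6683 ≈ 19.922 mcg/mL.
Trough 19.9 mcg/mL vs MEC 1 mcg/mL: adequate.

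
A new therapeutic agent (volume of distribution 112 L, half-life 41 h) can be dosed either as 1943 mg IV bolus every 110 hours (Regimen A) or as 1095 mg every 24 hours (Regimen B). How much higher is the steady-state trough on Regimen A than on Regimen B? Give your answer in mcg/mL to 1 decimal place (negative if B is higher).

-16.3 mcg/mL

Regimen A: f = (1/2)^(110/41) ≈ 0.1557; Cmin,ss = (1943/112)·f/(1−f) ≈ 3.199 mcg/mL.
Regimen B: f = (1/2)^(24/41) ≈ 0.6665; Cmin,ss = (1095/112)·f/(1−f) ≈ 19.539 mcg/mL.
Difference ≈ 3.199 − 19.539 ≈ -16.340 mcg/mL.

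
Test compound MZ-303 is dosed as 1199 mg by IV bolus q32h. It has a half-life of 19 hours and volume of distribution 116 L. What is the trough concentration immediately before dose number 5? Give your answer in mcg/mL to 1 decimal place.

f = (1/2)^(τ/t½) = (1/2)^(32/19) ≈ 0.3112.
C₀ = D/Vd = 1199/116 ≈ 10.336 mcg/mL.
Before the 5th dose, 4 doses have been given. Superposition: Cmin = C₀·(f + f² + … + f^4).
≈ 10.336 × (0.3112 + 0.0968 + 0.0301 + 0.0094) ≈ 10.336 × 0.4475 ≈ 4.625 mcg/mL.

4.6 mcg/mL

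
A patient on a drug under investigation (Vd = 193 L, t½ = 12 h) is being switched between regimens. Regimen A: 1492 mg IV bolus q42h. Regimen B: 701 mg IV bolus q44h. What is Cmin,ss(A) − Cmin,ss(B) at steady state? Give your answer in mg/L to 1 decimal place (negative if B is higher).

0.4 mg/L

Regimen A: f = (1/2)^(42/12) ≈ 0.0884; Cmin,ss = (1492/193)·f/(1−f) ≈ 0.750 mg/L.
Regimen B: f = (1/2)^(44/12) ≈ 0.0787; Cmin,ss = (701/193)·f/(1−f) ≈ 0.310 mg/L.
Difference ≈ 0.750 − 0.310 ≈ 0.440 mg/L.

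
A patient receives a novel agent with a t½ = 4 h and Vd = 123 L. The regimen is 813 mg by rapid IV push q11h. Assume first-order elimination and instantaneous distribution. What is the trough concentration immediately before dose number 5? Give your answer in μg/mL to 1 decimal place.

f = (1/2)^(τ/t½) = (1/2)^(11/4) ≈ 0.1487.
C₀ = D/Vd = 813/123 ≈ 6.610 μg/mL.
Before the 5th dose, 4 doses have been given. Superposition: Cmin = C₀·(f + f² + … + f^4).
≈ 6.610 × (0.1487 + 0.0221 + 0.0033 + 0.0005) ≈ 6.610 × 0.1746 ≈ 1.154 μg/mL.

1.2 μg/mL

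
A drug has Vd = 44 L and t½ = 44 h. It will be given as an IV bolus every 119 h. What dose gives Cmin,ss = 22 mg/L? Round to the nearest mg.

5342 mg

τ/t½ = 119/44 ≈ 2.7045, so f = (1/2)^(119/44) ≈ 0.153409.
Cmin,ss = (D/Vd)·f/(1−f), so D = Cmin,ss·Vd·(1−f)/f.
D = 22 × 44 × (1−f)/f ≈ 22 × 44 × 5.51852 ≈ 5341.93 mg.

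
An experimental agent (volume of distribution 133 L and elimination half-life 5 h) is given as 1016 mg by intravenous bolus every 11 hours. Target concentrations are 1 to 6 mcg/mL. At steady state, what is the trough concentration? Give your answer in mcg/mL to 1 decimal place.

k = ln2/t½ = ln2/5 ≈ 0.138629 h⁻¹; fraction remaining f = e^(−kτ) = e^(−0.138629×11) ≈ 0.2176.
Accumulation ratio R = 1/(1 − f) ≈ 1/0.7824 ≈ 1.2781.
Each bolus raises the concentration by D/Vd = 1016/133 ≈ 7.639 mcg/mL.
Steady-state peak Cmax,ss = C₀·R ≈ 7.639 × 1.2781 ≈ 9.763 mcg/mL.
One interval later, Cmin,ss = Cmax,ss·e^(−kτ) ≈ 9.763 × 0.2176 ≈ 2.124 mcg/mL.
Trough 2.1 mcg/mL vs MEC 1 mcg/mL: adequate.

2.1 mcg/mL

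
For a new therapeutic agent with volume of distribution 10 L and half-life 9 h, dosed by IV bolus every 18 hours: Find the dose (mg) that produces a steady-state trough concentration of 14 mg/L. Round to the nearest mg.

τ/t½ = 18/9 ≈ 2, so f = (1/2)^(18/9) ≈ 0.250000.
Cmin,ss = (D/Vd)·f/(1−f), so D = Cmin,ss·Vd·(1−f)/f.
D = 14 × 10 × (1−f)/f ≈ 14 × 10 × 3.00000 ≈ 420.00 mg.

420 mg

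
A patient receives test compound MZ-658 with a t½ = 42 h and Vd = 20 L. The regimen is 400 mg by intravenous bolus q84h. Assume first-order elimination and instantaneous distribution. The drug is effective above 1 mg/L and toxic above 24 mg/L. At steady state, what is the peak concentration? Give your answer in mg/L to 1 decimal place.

τ = 84 h = 2 half-lives, so f = (1/2)^2 = 0.25.
At steady state, R = 1/(1 − 0.25) = 4/3.
Single-dose peak C₀ = D/Vd = 400/20 = 20 mg/L.
Steady-state peak Cmax,ss = C₀·R = 20 × 4/3 ≈ 26.667 mg/L.
Peak 26.7 mg/L vs MTC 24 mg/L: exceeds toxic threshold.

26.7 mg/L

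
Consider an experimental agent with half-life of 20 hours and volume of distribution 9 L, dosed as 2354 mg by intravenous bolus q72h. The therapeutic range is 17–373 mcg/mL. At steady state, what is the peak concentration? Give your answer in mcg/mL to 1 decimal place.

τ/t½ = 72/20 ≈ 3.6, so fraction remaining f = (1/2)^(72/20) ≈ 0.0825.
At steady state, accumulation factor R = 1/(1 − e^(−kτ)) ≈ 1.0899.
Each bolus raises the concentration by D/Vd = 2354/9 ≈ 261.556 mcg/mL.
Steady-state peak Cmax,ss = C₀·R ≈ 261.556 × 1.0899 ≈ 285.070 mcg/mL.
Peak 285.1 mcg/mL vs MTC 373 mcg/mL: below toxic threshold.

285.1 mcg/mL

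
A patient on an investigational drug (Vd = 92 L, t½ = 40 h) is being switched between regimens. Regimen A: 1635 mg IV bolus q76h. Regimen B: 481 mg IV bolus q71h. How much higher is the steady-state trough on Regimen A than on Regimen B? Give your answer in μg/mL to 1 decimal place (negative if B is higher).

4.3 μg/mL

Regimen A: f = (1/2)^(76/40) ≈ 0.2679; Cmin,ss = (1635/92)·f/(1−f) ≈ 6.503 μg/mL.
Regimen B: f = (1/2)^(71/40) ≈ 0.2922; Cmin,ss = (481/92)·f/(1−f) ≈ 2.158 μg/mL.
Difference ≈ 6.503 − 2.158 ≈ 4.345 μg/mL.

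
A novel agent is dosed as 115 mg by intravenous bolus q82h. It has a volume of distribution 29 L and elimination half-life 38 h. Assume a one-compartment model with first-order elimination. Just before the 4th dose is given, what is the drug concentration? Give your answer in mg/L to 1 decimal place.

f = (1/2)^(τ/t½) = (1/2)^(82/38) ≈ 0.2241.
C₀ = D/Vd = 115/29 ≈ 3.966 mg/L.
Before the 4th dose, 3 doses have been given. Superposition: Cmin = C₀·(f + f² + … + f^3).
≈ 3.966 × (0.2241 + 0.0502 + 0.0113) ≈ 3.966 × 0.2856 ≈ 1.133 mg/L.

1.1 mg/L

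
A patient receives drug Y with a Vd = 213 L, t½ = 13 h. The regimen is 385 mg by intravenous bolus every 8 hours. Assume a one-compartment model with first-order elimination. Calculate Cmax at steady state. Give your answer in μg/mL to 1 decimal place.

τ/t½ = 8/13 ≈ 0.61538, so fraction remaining f = (1/2)^(8/13) ≈ 0.6528.
Accumulation ratio R = 1/(1 − f) ≈ 1/0.3472 ≈ 2.8802.
Single-dose peak C₀ = D/Vd = 385/213 ≈ 1.808 μg/mL.
Steady-state peak Cmax,ss = C₀·R ≈ 1.808 × 2.8802 ≈ 5.207 μg/mL.

5.2 μg/mL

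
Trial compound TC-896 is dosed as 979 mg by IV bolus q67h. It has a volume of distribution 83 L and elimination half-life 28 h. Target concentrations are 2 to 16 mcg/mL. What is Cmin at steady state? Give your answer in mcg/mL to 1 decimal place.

2.8 mcg/mL

τ/t½ = 67/28 ≈ 2.3929, so fraction remaining f = (1/2)^(67/28) ≈ 0.1904.
At steady state, accumulation factor R = 1/(1 − e^(−kτ)) ≈ 1.2352.
Each bolus raises the concentration by D/Vd = 979/83 ≈ 11.795 mcg/mL.
Steady-state peak Cmax,ss = C₀·R ≈ 11.795 × 1.2352 ≈ 14.569 mcg/mL.
One interval later, Cmin,ss = Cmax,ss·e^(−kτ) ≈ 14.569 × 0.1904 ≈ 2.774 mcg/mL.
Trough 2.8 mcg/mL vs MEC 2 mcg/mL: adequate.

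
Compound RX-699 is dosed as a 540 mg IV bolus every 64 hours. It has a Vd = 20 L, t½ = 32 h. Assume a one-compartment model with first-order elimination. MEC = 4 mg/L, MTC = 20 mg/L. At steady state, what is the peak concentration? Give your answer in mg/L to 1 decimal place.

The dosing interval is 2 half-lives, so f = 2^(−2) = 0.25.
Accumulation ratio R = 1/(1 − f) = 1/0.75 = 4/3.
Single-dose peak C₀ = D/Vd = 540/20 = 27 mg/L.
Steady-state peak Cmax,ss = C₀·R = 27 × 4/3 ≈ 36.000 mg/L.
Peak 36.0 mg/L vs MTC 20 mg/L: exceeds toxic threshold.

36.0 mg/L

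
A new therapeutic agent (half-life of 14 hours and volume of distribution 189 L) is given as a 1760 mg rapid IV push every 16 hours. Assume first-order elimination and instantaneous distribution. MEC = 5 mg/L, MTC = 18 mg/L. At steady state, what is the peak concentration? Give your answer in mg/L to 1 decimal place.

k = ln2/t½ = ln2/14 ≈ 0.049511 h⁻¹; fraction remaining f = e^(−kτ) = e^(−0.049511×16) ≈ 0.4529.
Accumulation ratio R = 1/(1 − f) ≈ 1/0.5471 ≈ 1.8278.
Single-dose peak C₀ = D/Vd = 1760/189 ≈ 9.312 mg/L.
Steady-state peak Cmax,ss = C₀·R ≈ 9.312 × 1.8278 ≈ 17.020 mg/L.
Peak 17.0 mg/L vs MTC 18 mg/L: below toxic threshold.

17.0 mg/L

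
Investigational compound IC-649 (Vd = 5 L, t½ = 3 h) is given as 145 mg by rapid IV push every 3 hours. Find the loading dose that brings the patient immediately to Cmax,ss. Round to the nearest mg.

f = (1/2)^(3/3) ≈ 0.500000; accumulation ratio R = 1/(1−f) ≈ 2.00000.
Loading dose to hit Cmax,ss on first dose: D_load = D_maint·R ≈ 145 × 2.00000 ≈ 290.00 mg.

290 mg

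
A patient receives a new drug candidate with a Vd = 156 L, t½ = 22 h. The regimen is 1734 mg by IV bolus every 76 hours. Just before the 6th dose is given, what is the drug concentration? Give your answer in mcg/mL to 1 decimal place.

f = (1/2)^(τ/t½) = (1/2)^(76/22) ≈ 0.0912.
C₀ = D/Vd = 1734/156 ≈ 11.115 mcg/mL.
Before the 6th dose, 5 doses have been given. Superposition: Cmin = C₀·(f + f² + … + f^5).
≈ 11.115 × (0.0912 + 0.0083 + 0.0008 + 0.0001 + 0.0000) ≈ 11.115 × 0.1004 ≈ 1.116 mcg/mL.

1.1 mcg/mL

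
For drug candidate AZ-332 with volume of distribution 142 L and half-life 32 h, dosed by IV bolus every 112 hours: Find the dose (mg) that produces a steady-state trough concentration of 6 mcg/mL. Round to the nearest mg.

τ/t½ = 112/32 ≈ 3.5, so f = (1/2)^(112/32) ≈ 0.088388.
Cmin,ss = (D/Vd)·f/(1−f), so D = Cmin,ss·Vd·(1−f)/f.
D = 6 × 142 × (1−f)/f ≈ 6 × 142 × 10.31375 ≈ 8787.32 mg.

8787 mg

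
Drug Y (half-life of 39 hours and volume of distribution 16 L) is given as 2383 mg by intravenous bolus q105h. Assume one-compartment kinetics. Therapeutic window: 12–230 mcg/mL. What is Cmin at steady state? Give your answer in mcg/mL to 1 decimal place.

27.3 mcg/mL

Over one 105-h interval, 105/39 ≈ 2.6923 half-lives elapse, leaving f ≈ 0.1547 of each dose.
Accumulation ratio R = 1/(1 − f) ≈ 1/0.8453 ≈ 1.1830.
Each bolus raises the concentration by D/Vd = 2383/16 ≈ 148.938 mcg/mL.
Steady-state peak Cmax,ss = C₀·R ≈ 148.938 × 1.1830 ≈ 176.194 mcg/mL.
Steady-state trough Cmin,ss = Cmax,ss·f ≈ 176.194 × 0.1547 ≈ 27.257 mcg/mL.
Trough 27.3 mcg/mL vs MEC 12 mcg/mL: adequate.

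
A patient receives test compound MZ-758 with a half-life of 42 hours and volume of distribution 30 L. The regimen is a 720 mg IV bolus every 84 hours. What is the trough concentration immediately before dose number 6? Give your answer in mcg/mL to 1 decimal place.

8.0 mcg/mL

f = (1/2)^(τ/t½) = (1/2)^(84/42) ≈ 0.2500.
C₀ = D/Vd = 720/30 ≈ 24.000 mcg/mL.
Before the 6th dose, 5 doses have been given. Superposition: Cmin = C₀·(f + f² + … + f^5).
≈ 24.000 × (0.2500 + 0.0625 + 0.0156 + 0.0039 + 0.0010) ≈ 24.000 × 0.3330 ≈ 7.992 mcg/mL.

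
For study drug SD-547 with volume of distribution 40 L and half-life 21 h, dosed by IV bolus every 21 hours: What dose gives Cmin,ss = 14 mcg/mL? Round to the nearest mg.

560 mg

τ/t½ = 21/21 ≈ 1, so f = (1/2)^(21/21) ≈ 0.500000.
Cmin,ss = (D/Vd)·f/(1−f), so D = Cmin,ss·Vd·(1−f)/f.
D = 14 × 40 × (1−f)/f ≈ 14 × 40 × 1.00000 ≈ 560.00 mg.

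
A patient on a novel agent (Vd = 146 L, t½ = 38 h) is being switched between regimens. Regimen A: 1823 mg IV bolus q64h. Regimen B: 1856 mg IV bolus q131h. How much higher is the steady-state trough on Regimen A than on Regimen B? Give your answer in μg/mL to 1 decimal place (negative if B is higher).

4.4 μg/mL

Regimen A: f = (1/2)^(64/38) ≈ 0.3112; Cmin,ss = (1823/146)·f/(1−f) ≈ 5.641 μg/mL.
Regimen B: f = (1/2)^(131/38) ≈ 0.0917; Cmin,ss = (1856/146)·f/(1−f) ≈ 1.283 μg/mL.
Difference ≈ 5.641 − 1.283 ≈ 4.358 μg/mL.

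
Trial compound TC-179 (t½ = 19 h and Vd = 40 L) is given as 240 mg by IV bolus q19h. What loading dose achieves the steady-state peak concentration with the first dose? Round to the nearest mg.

f = (1/2)^(19/19) ≈ 0.500000; accumulation ratio R = 1/(1−f) ≈ 2.00000.
Loading dose to hit Cmax,ss on first dose: D_load = D_maint·R ≈ 240 × 2.00000 ≈ 480.00 mg.

480 mg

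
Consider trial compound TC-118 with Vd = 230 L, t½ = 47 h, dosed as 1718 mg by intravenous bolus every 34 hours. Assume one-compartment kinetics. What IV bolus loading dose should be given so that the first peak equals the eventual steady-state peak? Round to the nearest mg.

4357 mg

f = (1/2)^(34/47) ≈ 0.605667; accumulation ratio R = 1/(1−f) ≈ 2.53593.
Loading dose to hit Cmax,ss on first dose: D_load = D_maint·R ≈ 1718 × 2.53593 ≈ 4356.73 mg.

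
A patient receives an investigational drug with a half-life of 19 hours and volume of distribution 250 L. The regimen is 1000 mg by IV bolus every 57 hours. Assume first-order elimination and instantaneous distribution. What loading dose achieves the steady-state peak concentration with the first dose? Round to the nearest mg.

1143 mg

f = (1/2)^(57/19) ≈ 0.125000; accumulation ratio R = 1/(1−f) ≈ 1.14286.
Loading dose to hit Cmax,ss on first dose: D_load = D_maint·R ≈ 1000 × 1.14286 ≈ 1142.86 mg.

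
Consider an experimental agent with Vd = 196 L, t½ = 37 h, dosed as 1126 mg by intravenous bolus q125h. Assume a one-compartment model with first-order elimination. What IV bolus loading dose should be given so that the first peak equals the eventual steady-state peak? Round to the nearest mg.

1246 mg

f = (1/2)^(125/37) ≈ 0.096163; accumulation ratio R = 1/(1−f) ≈ 1.10639.
Loading dose to hit Cmax,ss on first dose: D_load = D_maint·R ≈ 1126 × 1.10639 ≈ 1245.80 mg.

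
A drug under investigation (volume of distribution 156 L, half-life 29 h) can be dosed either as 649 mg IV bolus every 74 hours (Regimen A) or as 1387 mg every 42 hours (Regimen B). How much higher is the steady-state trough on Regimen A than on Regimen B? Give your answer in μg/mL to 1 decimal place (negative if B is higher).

-4.3 μg/mL

Regimen A: f = (1/2)^(74/29) ≈ 0.1706; Cmin,ss = (649/156)·f/(1−f) ≈ 0.856 μg/mL.
Regimen B: f = (1/2)^(42/29) ≈ 0.3665; Cmin,ss = (1387/156)·f/(1−f) ≈ 5.144 μg/mL.
Difference ≈ 0.856 − 5.144 ≈ -4.288 μg/mL.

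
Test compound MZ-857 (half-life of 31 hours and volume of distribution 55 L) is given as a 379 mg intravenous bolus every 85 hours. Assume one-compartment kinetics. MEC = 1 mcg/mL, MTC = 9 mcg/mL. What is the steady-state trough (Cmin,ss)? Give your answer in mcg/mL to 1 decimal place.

Over one 85-h interval, 85/31 ≈ 2.7419 half-lives elapse, leaving f ≈ 0.1495 of each dose.
Accumulation ratio R = 1/(1 − f) ≈ 1/0.8505 ≈ 1.1758.
Single-dose peak C₀ = D/Vd = 379/55 ≈ 6.891 mcg/mL.
Cmax,ss = C₀/(1 − f) ≈ 6.891/0.8505 ≈ 8.102 mcg/mL.
One interval later, Cmin,ss = Cmax,ss·e^(−kτ) ≈ 8.102 × 0.1495 ≈ 1.211 mcg/mL.
Trough 1.2 mcg/mL vs MEC 1 mcg/mL: adequate.

1.2 mcg/mL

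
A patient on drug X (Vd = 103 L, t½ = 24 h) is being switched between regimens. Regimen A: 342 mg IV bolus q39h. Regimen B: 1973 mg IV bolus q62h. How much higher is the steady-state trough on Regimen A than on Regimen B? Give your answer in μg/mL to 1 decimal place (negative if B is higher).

Regimen A: f = (1/2)^(39/24) ≈ 0.3242; Cmin,ss = (342/103)·f/(1−f) ≈ 1.593 μg/mL.
Regimen B: f = (1/2)^(62/24) ≈ 0.1669; Cmin,ss = (1973/103)·f/(1−f) ≈ 3.838 μg/mL.
Difference ≈ 1.593 − 3.838 ≈ -2.245 μg/mL.

-2.2 μg/mL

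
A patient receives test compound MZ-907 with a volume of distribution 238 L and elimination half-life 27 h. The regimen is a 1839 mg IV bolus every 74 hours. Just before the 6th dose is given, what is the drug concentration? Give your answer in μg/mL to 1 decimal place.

f = (1/2)^(τ/t½) = (1/2)^(74/27) ≈ 0.1496.
C₀ = D/Vd = 1839/238 ≈ 7.727 μg/mL.
Before the 6th dose, 5 doses have been given. Superposition: Cmin = C₀·(f + f² + … + f^5).
≈ 7.727 × (0.1496 + 0.0224 + 0.0033 + 0.0005 + 0.0001) ≈ 7.727 × 0.1759 ≈ 1.359 μg/mL.

1.4 μg/mL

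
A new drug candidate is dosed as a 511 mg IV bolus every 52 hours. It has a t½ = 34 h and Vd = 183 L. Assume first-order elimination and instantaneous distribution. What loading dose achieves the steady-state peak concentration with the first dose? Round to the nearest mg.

782 mg

f = (1/2)^(52/34) ≈ 0.346419; accumulation ratio R = 1/(1−f) ≈ 1.53003.
Loading dose to hit Cmax,ss on first dose: D_load = D_maint·R ≈ 511 × 1.53003 ≈ 781.85 mg.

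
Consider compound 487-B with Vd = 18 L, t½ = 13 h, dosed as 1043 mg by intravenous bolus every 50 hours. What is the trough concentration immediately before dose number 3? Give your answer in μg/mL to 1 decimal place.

4.3 μg/mL

f = (1/2)^(τ/t½) = (1/2)^(50/13) ≈ 0.0695.
C₀ = D/Vd = 1043/18 ≈ 57.944 μg/mL.
Before the 3rd dose, 2 doses have been given. Superposition: Cmin = C₀·(f + f²).
≈ 57.944 × (0.0695 + 0.0048) ≈ 57.944 × 0.0743 ≈ 4.305 μg/mL.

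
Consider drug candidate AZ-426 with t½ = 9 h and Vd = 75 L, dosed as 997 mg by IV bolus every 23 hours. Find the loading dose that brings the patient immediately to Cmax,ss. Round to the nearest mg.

f = (1/2)^(23/9) ≈ 0.170099; accumulation ratio R = 1/(1−f) ≈ 1.20496.
Loading dose to hit Cmax,ss on first dose: D_load = D_maint·R ≈ 997 × 1.20496 ≈ 1201.35 mg.

1201 mg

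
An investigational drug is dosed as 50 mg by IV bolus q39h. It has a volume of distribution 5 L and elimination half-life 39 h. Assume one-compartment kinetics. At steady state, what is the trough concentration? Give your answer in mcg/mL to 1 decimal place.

10.0 mcg/mL

τ = 39 h = 1 half-life, so f = (1/2)^1 = 0.5.
At steady state, R = 1/(1 − 0.5) = 2/1.
Single-dose peak C₀ = D/Vd = 50/5 = 10 mcg/mL.
Steady-state peak Cmax,ss = C₀·R = 10 × 2/1 ≈ 20.000 mcg/mL.
Steady-state trough Cmin,ss = Cmax,ss·f ≈ 20.000 × 0.5 ≈ 10.000 mcg/mL.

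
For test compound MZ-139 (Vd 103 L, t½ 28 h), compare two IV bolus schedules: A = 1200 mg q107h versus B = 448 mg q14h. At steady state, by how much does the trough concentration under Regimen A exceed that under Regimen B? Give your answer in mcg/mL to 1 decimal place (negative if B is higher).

-9.6 mcg/mL

Regimen A: f = (1/2)^(107/28) ≈ 0.0707; Cmin,ss = (1200/103)·f/(1−f) ≈ 0.886 mcg/mL.
Regimen B: f = (1/2)^(14/28) ≈ 0.7071; Cmin,ss = (448/103)·f/(1−f) ≈ 10.500 mcg/mL.
Difference ≈ 0.886 − 10.500 ≈ -9.614 mcg/mL.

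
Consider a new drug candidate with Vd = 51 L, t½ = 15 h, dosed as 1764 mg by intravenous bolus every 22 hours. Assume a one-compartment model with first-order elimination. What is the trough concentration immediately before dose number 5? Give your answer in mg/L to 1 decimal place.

f = (1/2)^(τ/t½) = (1/2)^(22/15) ≈ 0.3618.
C₀ = D/Vd = 1764/51 ≈ 34.588 mg/L.
Before the 5th dose, 4 doses have been given. Superposition: Cmin = C₀·(f + f² + … + f^4).
≈ 34.588 × (0.3618 + 0.1309 + 0.0474 + 0.0171) ≈ 34.588 × 0.5572 ≈ 19.272 mg/L.

19.3 mg/L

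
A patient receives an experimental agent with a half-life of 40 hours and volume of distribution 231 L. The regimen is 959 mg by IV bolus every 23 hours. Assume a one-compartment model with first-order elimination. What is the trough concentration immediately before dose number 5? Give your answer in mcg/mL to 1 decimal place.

6.8 mcg/mL

f = (1/2)^(τ/t½) = (1/2)^(23/40) ≈ 0.6713.
C₀ = D/Vd = 959/231 ≈ 4.152 mcg/mL.
Before the 5th dose, 4 doses have been given. Superposition: Cmin = C₀·(f + f² + … + f^4).
≈ 4.152 × (0.6713 + 0.4506 + 0.3025 + 0.2031) ≈ 4.152 × 1.6275 ≈ 6.757 mcg/mL.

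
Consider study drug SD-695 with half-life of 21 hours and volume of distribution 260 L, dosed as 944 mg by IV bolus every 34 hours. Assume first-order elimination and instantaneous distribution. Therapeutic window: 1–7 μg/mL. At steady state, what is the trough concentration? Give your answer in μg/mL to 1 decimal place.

1.8 μg/mL

τ/t½ = 34/21 ≈ 1.619, so fraction remaining f = (1/2)^(34/21) ≈ 0.3256.
At steady state, accumulation factor R = 1/(1 − e^(−kτ)) ≈ 1.4828.
Each bolus raises the concentration by D/Vd = 944/260 ≈ 3.631 μg/mL.
Cmax,ss = C₀/(1 − f) ≈ 3.631/0.6744 ≈ 5.384 μg/mL.
One interval later, Cmin,ss = Cmax,ss·e^(−kτ) ≈ 5.384 × 0.3256 ≈ 1.753 μg/mL.
Trough 1.8 μg/mL vs MEC 1 μg/mL: adequate.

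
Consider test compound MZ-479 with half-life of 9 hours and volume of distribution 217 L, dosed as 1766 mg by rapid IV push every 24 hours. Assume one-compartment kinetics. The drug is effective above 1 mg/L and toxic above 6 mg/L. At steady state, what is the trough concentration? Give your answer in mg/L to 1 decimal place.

τ/t½ = 24/9 ≈ 2.6667, so fraction remaining f = (1/2)^(24/9) ≈ 0.1575.
Single-dose peak C₀ = D/Vd = 1766/217 ≈ 8.138 mg/L.
Steady-state trough Cmin,ss = C₀·f/(1−f) ≈ 8.138 × 0.1575/0.8425 ≈ 1.521 mg/L.
Trough 1.5 mg/L vs MEC 1 mg/L: adequate.

1.5 mg/L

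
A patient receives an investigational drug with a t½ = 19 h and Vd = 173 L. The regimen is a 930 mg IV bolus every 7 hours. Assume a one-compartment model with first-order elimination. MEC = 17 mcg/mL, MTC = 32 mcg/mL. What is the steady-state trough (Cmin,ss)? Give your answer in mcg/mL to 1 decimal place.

Over one 7-h interval, 7/19 ≈ 0.36842 half-lives elapse, leaving f ≈ 0.7746 of each dose.
Accumulation ratio R = 1/(1 − f) ≈ 1/0.2254 ≈ 4.4366.
Each bolus raises the concentration by D/Vd = 930/173 ≈ 5.376 mcg/mL.
Steady-state peak Cmax,ss = C₀·R ≈ 5.376 × 4.4366 ≈ 23.851 mcg/mL.
Steady-state trough Cmin,ss = Cmax,ss·f ≈ 23.851 × 0.7746 ≈ 18.475 mcg/mL.
Trough 18.5 mcg/mL vs MEC 17 mcg/mL: adequate.

18.5 mcg/mL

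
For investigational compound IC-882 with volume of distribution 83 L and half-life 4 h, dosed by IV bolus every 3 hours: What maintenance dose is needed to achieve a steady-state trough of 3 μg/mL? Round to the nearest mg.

τ/t½ = 3/4 ≈ 0.75, so f = (1/2)^(3/4) ≈ 0.594604.
Cmin,ss = (D/Vd)·f/(1−f), so D = Cmin,ss·Vd·(1−f)/f.
D = 3 × 83 × (1−f)/f ≈ 3 × 83 × 0.68179 ≈ 169.77 mg.

170 mg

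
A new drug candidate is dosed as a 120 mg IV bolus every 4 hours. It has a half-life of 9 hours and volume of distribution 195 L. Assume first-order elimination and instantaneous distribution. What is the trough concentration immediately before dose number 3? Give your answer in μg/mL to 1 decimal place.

f = (1/2)^(τ/t½) = (1/2)^(4/9) ≈ 0.7349.
C₀ = D/Vd = 120/195 ≈ 0.615 μg/mL.
Before the 3rd dose, 2 doses have been given. Superposition: Cmin = C₀·(f + f²).
≈ 0.615 × (0.7349 + 0.5401) ≈ 0.615 × 1.2750 ≈ 0.784 μg/mL.

0.8 μg/mL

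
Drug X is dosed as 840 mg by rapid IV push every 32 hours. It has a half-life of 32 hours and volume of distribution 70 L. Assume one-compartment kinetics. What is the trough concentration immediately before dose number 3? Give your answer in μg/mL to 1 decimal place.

f = (1/2)^(τ/t½) = (1/2)^(32/32) ≈ 0.5000.
C₀ = D/Vd = 840/70 ≈ 12.000 μg/mL.
Before the 3rd dose, 2 doses have been given. Superposition: Cmin = C₀·(f + f²).
≈ 12.000 × (0.5000 + 0.2500) ≈ 12.000 × 0.7500 ≈ 9.000 μg/mL.

9.0 μg/mL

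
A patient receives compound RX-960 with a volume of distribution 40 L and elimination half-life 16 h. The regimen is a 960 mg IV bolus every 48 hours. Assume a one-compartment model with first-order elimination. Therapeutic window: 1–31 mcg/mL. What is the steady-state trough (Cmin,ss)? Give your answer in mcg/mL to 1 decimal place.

τ = 48 h = 3 half-lives, so f = (1/2)^3 = 0.125.
Accumulation ratio R = 1/(1 − f) = 1/0.875 = 8/7.
Single-dose peak C₀ = D/Vd = 960/40 = 24 mcg/mL.
Steady-state peak Cmax,ss = C₀·R = 24 × 8/7 ≈ 27.429 mcg/mL.
Steady-state trough Cmin,ss = Cmax,ss·f ≈ 27.429 × 0.125 ≈ 3.429 mcg/mL.
Trough 3.4 mcg/mL vs MEC 1 mcg/mL: adequate.

3.4 mcg/mL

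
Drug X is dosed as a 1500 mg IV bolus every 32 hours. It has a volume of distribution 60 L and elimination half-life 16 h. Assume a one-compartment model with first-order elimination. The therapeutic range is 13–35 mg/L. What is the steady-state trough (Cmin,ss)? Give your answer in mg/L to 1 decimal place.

The dosing interval is 2 half-lives, so f = 2^(−2) = 0.25.
At steady state, R = 1/(1 − 0.25) = 4/3.
Single-dose peak C₀ = D/Vd = 1500/60 = 25 mg/L.
Steady-state peak Cmax,ss = C₀·R = 25 × 4/3 ≈ 33.333 mg/L.
Steady-state trough Cmin,ss = Cmax,ss·f ≈ 33.333 × 0.25 ≈ 8.333 mg/L.
Trough 8.3 mg/L vs MEC 13 mg/L: subtherapeutic.

8.3 mg/L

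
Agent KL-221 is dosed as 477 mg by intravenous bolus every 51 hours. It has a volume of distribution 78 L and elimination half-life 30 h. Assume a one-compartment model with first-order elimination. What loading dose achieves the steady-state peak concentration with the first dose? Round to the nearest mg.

689 mg

f = (1/2)^(51/30) ≈ 0.307786; accumulation ratio R = 1/(1−f) ≈ 1.44464.
Loading dose to hit Cmax,ss on first dose: D_load = D_maint·R ≈ 477 × 1.44464 ≈ 689.09 mg.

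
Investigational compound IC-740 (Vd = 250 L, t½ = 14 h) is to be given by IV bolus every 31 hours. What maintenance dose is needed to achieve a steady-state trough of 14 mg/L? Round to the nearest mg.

τ/t½ = 31/14 ≈ 2.2143, so f = (1/2)^(31/14) ≈ 0.215493.
Cmin,ss = (D/Vd)·f/(1−f), so D = Cmin,ss·Vd·(1−f)/f.
D = 14 × 250 × (1−f)/f ≈ 14 × 250 × 3.64052 ≈ 12741.82 mg.

12742 mg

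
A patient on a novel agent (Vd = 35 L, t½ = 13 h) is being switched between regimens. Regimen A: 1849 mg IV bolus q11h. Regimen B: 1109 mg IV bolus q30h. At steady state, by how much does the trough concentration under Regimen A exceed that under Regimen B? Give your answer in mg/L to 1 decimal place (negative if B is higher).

Regimen A: f = (1/2)^(11/13) ≈ 0.5563; Cmin,ss = (1849/35)·f/(1−f) ≈ 66.235 mg/L.
Regimen B: f = (1/2)^(30/13) ≈ 0.2020; Cmin,ss = (1109/35)·f/(1−f) ≈ 8.021 mg/L.
Difference ≈ 66.235 − 8.021 ≈ 58.214 mg/L.

58.2 mg/L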